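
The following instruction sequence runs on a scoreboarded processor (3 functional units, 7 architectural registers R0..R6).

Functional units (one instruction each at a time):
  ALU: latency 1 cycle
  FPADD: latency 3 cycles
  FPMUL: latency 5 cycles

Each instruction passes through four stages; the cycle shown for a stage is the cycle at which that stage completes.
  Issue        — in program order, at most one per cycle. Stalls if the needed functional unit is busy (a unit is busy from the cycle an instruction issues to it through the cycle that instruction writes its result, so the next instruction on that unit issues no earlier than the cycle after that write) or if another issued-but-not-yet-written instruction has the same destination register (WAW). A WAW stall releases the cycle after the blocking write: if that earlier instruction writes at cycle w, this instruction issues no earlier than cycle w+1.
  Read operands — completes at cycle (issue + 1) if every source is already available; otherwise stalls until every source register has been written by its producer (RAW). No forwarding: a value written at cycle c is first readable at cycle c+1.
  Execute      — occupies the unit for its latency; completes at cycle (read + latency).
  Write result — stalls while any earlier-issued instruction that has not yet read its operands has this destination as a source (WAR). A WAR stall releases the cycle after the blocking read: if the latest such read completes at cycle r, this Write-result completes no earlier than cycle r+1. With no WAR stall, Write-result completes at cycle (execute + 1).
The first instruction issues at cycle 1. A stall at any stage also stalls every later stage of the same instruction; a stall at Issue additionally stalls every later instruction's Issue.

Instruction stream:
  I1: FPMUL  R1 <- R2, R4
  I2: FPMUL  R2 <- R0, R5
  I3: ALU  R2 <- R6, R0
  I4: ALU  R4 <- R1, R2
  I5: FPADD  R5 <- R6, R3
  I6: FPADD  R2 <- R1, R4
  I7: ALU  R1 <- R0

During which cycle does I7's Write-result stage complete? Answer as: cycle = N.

[I1] 1/2/7/8
[I2] 9/10/15/16  (struct: FPMUL busy until I1 writes@8)
[I3] 17/18/19/20  (WAW R2: wait I2 write@16)
[I4] 21/22/23/24  (struct: ALU busy until I3 writes@20)
[I5] 22/23/26/27
[I6] 28/29/32/33  (struct: FPADD busy until I5 writes@27)
[I7] 29/30/31/32

cycle = 32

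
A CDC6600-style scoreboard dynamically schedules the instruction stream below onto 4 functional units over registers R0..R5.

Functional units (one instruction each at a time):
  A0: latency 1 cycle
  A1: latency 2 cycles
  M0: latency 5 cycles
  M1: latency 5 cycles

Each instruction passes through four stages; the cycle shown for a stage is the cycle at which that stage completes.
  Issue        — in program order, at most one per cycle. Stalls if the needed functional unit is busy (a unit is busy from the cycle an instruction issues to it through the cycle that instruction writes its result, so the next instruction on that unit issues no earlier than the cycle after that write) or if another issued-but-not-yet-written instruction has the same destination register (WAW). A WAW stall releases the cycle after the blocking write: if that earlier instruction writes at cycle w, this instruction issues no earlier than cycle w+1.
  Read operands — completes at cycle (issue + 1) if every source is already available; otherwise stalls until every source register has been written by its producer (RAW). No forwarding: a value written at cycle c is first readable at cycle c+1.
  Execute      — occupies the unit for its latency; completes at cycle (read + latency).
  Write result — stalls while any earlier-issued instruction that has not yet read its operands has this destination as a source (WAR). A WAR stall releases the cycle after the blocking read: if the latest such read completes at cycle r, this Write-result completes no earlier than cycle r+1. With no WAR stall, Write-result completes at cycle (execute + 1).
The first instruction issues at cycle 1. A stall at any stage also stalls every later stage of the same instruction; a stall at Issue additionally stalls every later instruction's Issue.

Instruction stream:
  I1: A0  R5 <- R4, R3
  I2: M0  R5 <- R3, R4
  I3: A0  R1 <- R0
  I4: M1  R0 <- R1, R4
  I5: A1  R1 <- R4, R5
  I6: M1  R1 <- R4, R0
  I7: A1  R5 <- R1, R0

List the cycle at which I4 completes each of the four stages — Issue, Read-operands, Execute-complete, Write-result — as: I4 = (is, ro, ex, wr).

I1: IS=1 RO=2 EX=3 WR=4
I2: IS=5 RO=6 EX=11 WR=12  [WAW R5: wait I1 write@4]
I3: IS=6 RO=7 EX=8 WR=9
I4: IS=7 RO=10 EX=15 WR=16  [RAW R1: wait I3 write@9]
I5: IS=10 RO=13 EX=15 WR=16  [WAW R1: wait I3 write@9; RAW R5: wait I2 write@12]
I6: IS=17 RO=18 EX=23 WR=24  [WAW R1: wait I5 write@16]
I7: IS=18 RO=25 EX=27 WR=28  [RAW R1: wait I6 write@24]

I4 = (7, 10, 15, 16)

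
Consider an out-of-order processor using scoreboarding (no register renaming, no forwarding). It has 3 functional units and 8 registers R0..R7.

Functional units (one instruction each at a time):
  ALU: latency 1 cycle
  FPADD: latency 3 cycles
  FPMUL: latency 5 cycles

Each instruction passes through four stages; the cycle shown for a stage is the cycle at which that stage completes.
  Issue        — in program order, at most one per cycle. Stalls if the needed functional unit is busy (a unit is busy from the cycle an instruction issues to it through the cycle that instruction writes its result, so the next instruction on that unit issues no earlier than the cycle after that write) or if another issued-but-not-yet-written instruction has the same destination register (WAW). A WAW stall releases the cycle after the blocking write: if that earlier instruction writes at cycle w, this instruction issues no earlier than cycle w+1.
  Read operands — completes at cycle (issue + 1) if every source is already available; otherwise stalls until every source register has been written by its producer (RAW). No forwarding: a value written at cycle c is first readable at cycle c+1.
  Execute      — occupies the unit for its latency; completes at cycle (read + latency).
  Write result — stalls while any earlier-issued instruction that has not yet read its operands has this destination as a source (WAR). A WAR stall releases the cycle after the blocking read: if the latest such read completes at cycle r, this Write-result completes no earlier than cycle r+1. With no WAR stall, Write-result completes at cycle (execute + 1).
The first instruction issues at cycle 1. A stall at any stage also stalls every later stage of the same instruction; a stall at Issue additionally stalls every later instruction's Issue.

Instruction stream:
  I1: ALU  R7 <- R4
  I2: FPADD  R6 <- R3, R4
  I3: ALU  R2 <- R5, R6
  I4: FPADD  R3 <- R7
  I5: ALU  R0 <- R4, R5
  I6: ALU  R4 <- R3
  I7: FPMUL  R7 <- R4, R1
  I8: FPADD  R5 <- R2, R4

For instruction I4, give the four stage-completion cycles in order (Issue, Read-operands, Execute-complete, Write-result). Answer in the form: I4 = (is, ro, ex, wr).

I4 = (8, 9, 12, 13)

t=1  I1 dispatched to ALU
t=2  I1 operands ready | I2 dispatched to FPADD
t=3  I1 complete | I2 operands ready
t=4  R7←I1
t=5  I3 dispatched to ALU
t=6  I2 complete
t=7  R6←I2
t=8  I3 operands ready | I4 dispatched to FPADD
t=9  I3 complete | I4 operands ready
t=10  R2←I3
t=11  I5 dispatched to ALU
t=12  I4 complete | I5 operands ready
t=13  R3←I4 | I5 complete
t=14  R0←I5
t=15  I6 dispatched to ALU
t=16  I6 operands ready | I7 dispatched to FPMUL
t=17  I6 complete | I8 dispatched to FPADD
t=18  R4←I6
t=19  I7 operands ready | I8 operands ready
t=22  I8 complete
t=23  R5←I8
t=24  I7 complete
t=25  R7←I7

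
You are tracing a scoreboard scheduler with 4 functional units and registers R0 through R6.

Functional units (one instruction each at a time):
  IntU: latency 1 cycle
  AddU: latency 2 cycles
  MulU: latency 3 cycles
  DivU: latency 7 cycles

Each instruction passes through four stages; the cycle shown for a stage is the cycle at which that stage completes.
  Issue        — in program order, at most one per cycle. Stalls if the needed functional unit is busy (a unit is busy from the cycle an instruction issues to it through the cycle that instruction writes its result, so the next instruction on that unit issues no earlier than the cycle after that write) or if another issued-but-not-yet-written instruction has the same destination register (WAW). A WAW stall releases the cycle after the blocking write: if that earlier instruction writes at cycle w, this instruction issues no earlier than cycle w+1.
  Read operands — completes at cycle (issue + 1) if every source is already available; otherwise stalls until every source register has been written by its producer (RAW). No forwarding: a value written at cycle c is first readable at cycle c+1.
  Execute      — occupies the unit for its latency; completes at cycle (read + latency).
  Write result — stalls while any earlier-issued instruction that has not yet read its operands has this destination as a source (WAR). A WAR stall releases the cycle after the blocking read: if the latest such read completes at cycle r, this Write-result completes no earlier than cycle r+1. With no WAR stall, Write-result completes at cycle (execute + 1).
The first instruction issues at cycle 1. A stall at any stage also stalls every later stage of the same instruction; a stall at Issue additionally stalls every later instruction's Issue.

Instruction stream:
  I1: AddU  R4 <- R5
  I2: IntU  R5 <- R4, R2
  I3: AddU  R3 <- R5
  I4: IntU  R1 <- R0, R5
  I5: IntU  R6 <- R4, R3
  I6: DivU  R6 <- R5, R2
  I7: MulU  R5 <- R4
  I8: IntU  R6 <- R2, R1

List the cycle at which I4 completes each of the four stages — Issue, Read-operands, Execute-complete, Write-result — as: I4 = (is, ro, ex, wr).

I4 = (9, 10, 11, 12)

cycle 1: issue I1 (AddU)
cycle 2: I1 read-ops · issue I2 (IntU)
cycle 4: I1 finished on AddU
cycle 5: I1→R4
cycle 6: I2 read-ops · issue I3 (AddU)
cycle 7: I2 finished on IntU
cycle 8: I2→R5
cycle 9: I3 read-ops · issue I4 (IntU)
cycle 10: I4 read-ops
cycle 11: I3 finished on AddU · I4 finished on IntU
cycle 12: I3→R3 · I4→R1
cycle 13: issue I5 (IntU)
cycle 14: I5 read-ops
cycle 15: I5 finished on IntU
cycle 16: I5→R6
cycle 17: issue I6 (DivU)
cycle 18: I6 read-ops · issue I7 (MulU)
cycle 19: I7 read-ops
cycle 22: I7 finished on MulU
cycle 23: I7→R5
cycle 25: I6 finished on DivU
cycle 26: I6→R6
cycle 27: issue I8 (IntU)
cycle 28: I8 read-ops
cycle 29: I8 finished on IntU
cycle 30: I8→R6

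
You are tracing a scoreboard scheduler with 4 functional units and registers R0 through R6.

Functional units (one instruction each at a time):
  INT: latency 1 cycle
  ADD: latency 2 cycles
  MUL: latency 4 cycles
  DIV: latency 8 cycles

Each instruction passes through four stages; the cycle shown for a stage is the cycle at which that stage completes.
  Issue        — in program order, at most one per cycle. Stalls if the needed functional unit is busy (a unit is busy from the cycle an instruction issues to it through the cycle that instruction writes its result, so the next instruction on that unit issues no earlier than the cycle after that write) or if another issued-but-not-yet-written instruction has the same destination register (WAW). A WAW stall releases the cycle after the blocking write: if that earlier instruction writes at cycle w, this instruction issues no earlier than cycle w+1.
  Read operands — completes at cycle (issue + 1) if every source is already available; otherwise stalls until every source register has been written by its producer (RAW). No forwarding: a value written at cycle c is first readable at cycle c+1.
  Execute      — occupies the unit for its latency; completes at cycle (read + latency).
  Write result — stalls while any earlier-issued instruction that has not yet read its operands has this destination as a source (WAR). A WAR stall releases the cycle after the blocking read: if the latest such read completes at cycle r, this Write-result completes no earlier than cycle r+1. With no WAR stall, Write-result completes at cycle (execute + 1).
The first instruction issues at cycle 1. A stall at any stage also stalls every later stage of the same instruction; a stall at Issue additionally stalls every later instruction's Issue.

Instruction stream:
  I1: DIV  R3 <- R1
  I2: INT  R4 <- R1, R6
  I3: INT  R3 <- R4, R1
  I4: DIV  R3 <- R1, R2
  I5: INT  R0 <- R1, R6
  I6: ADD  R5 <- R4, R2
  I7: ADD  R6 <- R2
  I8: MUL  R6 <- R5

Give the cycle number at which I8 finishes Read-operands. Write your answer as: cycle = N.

cycle = 29

1) issue 1, read 2, done 10, write 11
2) issue 2, read 3, done 4, write 5
3) issue 12, read 13, done 14, write 15  <WAW R3: wait I1 write@11>
4) issue 16, read 17, done 25, write 26  <WAW R3: wait I3 write@15>
5) issue 17, read 18, done 19, write 20
6) issue 18, read 19, done 21, write 22
7) issue 23, read 24, done 26, write 27  <struct: ADD busy until I6 writes@22>
8) issue 28, read 29, done 33, write 34  <WAW R6: wait I7 write@27>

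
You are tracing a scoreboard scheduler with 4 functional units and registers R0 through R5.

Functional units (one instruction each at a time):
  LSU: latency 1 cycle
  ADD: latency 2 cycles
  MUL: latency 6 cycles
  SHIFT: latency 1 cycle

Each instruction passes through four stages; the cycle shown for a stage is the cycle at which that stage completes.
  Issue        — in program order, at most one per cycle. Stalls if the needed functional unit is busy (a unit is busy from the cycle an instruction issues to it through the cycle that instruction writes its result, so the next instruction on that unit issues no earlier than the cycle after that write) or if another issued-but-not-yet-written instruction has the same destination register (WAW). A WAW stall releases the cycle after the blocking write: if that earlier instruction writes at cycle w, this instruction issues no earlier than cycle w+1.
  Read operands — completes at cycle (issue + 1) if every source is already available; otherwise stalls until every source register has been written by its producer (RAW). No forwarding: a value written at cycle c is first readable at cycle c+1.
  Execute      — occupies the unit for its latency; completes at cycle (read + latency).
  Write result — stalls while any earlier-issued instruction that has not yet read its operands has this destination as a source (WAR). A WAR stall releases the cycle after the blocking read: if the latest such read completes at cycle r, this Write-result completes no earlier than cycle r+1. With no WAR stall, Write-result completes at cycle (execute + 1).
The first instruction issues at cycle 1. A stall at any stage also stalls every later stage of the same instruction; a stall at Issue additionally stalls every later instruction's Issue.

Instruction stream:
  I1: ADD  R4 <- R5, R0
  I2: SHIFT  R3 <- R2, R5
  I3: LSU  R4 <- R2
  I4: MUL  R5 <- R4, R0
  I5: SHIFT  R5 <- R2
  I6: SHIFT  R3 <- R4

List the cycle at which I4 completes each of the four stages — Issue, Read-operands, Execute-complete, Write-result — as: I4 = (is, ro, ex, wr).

cycle 1: issue I1 (ADD)
cycle 2: I1 read-ops | issue I2 (SHIFT)
cycle 3: I2 read-ops
cycle 4: I1 finished on ADD | I2 finished on SHIFT
cycle 5: I1→R4 | I2→R3
cycle 6: issue I3 (LSU)
cycle 7: I3 read-ops | issue I4 (MUL)
cycle 8: I3 finished on LSU
cycle 9: I3→R4
cycle 10: I4 read-ops
cycle 16: I4 finished on MUL
cycle 17: I4→R5
cycle 18: issue I5 (SHIFT)
cycle 19: I5 read-ops
cycle 20: I5 finished on SHIFT
cycle 21: I5→R5
cycle 22: issue I6 (SHIFT)
cycle 23: I6 read-ops
cycle 24: I6 finished on SHIFT
cycle 25: I6→R3

I4 = (7, 10, 16, 17)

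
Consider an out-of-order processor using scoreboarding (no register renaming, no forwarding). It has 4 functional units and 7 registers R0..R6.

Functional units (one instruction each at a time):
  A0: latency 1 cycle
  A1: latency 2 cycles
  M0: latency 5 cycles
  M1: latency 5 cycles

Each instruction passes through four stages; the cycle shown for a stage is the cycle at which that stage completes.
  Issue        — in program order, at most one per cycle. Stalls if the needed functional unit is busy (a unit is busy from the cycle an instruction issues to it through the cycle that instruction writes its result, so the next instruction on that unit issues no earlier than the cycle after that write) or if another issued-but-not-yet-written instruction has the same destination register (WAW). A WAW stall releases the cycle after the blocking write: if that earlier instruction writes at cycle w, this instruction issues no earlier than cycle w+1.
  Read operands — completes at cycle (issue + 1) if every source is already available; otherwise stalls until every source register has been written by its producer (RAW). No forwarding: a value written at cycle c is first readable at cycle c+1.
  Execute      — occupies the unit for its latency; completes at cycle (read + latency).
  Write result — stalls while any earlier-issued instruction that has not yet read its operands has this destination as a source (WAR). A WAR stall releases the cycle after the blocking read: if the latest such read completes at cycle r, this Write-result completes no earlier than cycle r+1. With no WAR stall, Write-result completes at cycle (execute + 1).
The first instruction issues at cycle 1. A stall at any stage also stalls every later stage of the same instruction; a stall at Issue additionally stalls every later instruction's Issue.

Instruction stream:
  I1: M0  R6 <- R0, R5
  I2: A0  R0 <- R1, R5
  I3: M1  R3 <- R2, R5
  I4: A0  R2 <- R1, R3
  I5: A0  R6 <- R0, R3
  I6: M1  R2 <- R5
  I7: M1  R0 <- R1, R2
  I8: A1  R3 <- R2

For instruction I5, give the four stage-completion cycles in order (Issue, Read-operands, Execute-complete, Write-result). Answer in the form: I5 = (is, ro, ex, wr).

1) issue 1, read 2, done 7, write 8
2) issue 2, read 3, done 4, write 5
3) issue 3, read 4, done 9, write 10
4) issue 6, read 11, done 12, write 13  <struct: A0 busy until I2 writes@5 / RAW R3: wait I3 write@10>
5) issue 14, read 15, done 16, write 17  <struct: A0 busy until I4 writes@13>
6) issue 15, read 16, done 21, write 22
7) issue 23, read 24, done 29, write 30  <struct: M1 busy until I6 writes@22>
8) issue 24, read 25, done 27, write 28

I5 = (14, 15, 16, 17)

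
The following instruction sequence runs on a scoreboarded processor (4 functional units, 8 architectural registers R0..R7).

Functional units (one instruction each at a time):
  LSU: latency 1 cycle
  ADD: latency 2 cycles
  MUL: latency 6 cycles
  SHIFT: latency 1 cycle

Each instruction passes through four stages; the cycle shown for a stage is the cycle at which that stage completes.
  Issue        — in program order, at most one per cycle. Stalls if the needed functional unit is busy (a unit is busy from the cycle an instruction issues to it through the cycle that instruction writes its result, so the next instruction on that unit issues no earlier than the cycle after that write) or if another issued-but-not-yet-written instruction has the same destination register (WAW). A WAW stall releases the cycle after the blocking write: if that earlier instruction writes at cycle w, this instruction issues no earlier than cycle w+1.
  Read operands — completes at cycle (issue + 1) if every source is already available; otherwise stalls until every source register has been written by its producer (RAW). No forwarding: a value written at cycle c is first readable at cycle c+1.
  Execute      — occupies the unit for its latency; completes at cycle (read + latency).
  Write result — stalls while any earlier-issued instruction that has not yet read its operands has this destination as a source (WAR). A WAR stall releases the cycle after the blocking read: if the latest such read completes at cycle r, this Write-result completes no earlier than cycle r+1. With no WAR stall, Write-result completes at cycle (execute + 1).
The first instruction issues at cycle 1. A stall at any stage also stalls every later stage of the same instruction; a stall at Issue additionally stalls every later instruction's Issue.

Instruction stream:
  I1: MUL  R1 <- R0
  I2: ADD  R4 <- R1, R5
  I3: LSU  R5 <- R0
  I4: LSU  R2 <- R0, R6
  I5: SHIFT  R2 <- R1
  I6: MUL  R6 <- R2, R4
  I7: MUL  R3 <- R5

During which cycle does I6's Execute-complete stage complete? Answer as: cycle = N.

cycle = 26

  I1 | 1 | 2 | 8 | 9
  I2 | 2 | 10 | 12 | 13   RAW R1: wait I1 write@9
  I3 | 3 | 4 | 5 | 11   WAR R5: wait I2 read@10
  I4 | 12 | 13 | 14 | 15   struct: LSU busy until I3 writes@11
  I5 | 16 | 17 | 18 | 19   WAW R2: wait I4 write@15
  I6 | 17 | 20 | 26 | 27   RAW R2: wait I5 write@19
  I7 | 28 | 29 | 35 | 36   struct: MUL busy until I6 writes@27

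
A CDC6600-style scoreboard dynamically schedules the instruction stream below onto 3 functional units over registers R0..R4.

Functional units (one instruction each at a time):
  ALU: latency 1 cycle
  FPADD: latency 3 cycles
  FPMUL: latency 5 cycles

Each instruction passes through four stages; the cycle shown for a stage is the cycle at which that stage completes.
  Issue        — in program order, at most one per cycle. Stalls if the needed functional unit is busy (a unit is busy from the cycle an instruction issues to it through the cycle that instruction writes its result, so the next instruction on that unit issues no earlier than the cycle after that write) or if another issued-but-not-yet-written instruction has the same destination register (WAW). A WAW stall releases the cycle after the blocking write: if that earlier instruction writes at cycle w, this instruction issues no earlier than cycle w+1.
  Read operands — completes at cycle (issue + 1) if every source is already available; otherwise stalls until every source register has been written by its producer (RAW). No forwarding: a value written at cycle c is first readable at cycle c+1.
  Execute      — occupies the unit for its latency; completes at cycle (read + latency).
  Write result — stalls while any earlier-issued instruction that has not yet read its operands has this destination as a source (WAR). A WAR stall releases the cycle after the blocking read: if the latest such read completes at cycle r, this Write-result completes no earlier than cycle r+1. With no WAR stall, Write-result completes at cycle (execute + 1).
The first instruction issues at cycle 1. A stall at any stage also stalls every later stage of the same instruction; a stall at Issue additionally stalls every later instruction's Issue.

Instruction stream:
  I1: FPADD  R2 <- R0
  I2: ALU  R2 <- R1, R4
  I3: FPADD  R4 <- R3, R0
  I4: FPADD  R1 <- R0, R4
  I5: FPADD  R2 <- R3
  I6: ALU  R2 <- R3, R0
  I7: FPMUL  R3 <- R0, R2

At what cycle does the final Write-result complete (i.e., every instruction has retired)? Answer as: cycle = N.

[I1] 1/2/5/6
[I2] 7/8/9/10  (WAW R2: wait I1 write@6)
[I3] 8/9/12/13
[I4] 14/15/18/19  (struct: FPADD busy until I3 writes@13)
[I5] 20/21/24/25  (struct: FPADD busy until I4 writes@19)
[I6] 26/27/28/29  (WAW R2: wait I5 write@25)
[I7] 27/30/35/36  (RAW R2: wait I6 write@29)

cycle = 36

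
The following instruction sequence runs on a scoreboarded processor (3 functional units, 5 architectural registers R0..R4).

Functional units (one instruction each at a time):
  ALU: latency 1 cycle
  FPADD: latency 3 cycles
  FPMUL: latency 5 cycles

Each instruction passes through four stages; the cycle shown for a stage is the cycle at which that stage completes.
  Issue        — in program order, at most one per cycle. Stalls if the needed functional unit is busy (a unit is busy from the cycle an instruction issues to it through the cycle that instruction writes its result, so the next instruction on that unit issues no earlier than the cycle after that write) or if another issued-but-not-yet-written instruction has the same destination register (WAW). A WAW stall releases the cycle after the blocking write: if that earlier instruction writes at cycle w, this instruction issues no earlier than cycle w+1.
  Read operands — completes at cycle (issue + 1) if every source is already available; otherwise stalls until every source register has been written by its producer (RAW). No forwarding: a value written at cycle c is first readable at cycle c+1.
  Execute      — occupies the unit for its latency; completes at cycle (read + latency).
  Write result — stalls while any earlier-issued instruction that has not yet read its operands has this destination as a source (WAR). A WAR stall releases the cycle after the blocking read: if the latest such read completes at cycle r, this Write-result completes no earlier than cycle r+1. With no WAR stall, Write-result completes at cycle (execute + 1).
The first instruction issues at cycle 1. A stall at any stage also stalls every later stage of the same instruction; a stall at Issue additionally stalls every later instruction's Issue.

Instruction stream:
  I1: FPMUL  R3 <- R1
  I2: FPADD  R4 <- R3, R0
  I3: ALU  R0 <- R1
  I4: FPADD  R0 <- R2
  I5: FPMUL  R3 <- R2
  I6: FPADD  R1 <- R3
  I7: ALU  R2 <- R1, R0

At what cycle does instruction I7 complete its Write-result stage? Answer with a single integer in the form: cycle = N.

cycle = 30

t=1  I1 issues→FPMUL
t=2  I1 reads, I2 issues→FPADD
t=3  I3 issues→ALU
t=4  I3 reads
t=5  I3 exec-done
t=7  I1 exec-done
t=8  I1 writes R3
t=9  I2 reads
t=10  I3 writes R0
t=12  I2 exec-done
t=13  I2 writes R4
t=14  I4 issues→FPADD
t=15  I4 reads, I5 issues→FPMUL
t=16  I5 reads
t=18  I4 exec-done
t=19  I4 writes R0
t=20  I6 issues→FPADD
t=21  I5 exec-done, I7 issues→ALU
t=22  I5 writes R3
t=23  I6 reads
t=26  I6 exec-done
t=27  I6 writes R1
t=28  I7 reads
t=29  I7 exec-done
t=30  I7 writes R2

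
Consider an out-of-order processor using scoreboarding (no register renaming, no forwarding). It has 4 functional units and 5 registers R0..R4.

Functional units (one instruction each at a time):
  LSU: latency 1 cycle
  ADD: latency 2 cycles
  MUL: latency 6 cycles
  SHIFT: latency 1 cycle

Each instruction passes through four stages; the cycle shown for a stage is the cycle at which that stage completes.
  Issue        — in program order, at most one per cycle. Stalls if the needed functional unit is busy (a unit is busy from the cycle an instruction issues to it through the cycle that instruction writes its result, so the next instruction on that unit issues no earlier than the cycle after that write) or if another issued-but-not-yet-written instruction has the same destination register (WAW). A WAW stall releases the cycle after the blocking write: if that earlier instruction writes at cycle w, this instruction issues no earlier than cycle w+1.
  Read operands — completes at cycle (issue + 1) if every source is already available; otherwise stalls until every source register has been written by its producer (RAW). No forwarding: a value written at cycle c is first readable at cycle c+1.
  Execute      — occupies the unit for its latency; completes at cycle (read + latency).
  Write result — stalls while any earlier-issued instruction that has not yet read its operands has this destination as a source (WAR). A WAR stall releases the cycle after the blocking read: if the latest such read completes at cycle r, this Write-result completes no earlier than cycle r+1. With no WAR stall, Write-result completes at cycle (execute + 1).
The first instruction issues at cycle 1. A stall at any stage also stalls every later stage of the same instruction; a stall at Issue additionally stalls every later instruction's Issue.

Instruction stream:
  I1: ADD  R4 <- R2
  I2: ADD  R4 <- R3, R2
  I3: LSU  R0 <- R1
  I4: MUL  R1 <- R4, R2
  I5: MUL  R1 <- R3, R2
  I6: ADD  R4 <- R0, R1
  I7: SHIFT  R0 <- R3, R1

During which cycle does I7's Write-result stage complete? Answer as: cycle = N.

cycle 1: I1 issues→ADD
cycle 2: I1 reads
cycle 4: I1 exec-done
cycle 5: I1 writes R4
cycle 6: I2 issues→ADD
cycle 7: I2 reads · I3 issues→LSU
cycle 8: I3 reads · I4 issues→MUL
cycle 9: I2 exec-done · I3 exec-done
cycle 10: I2 writes R4 · I3 writes R0
cycle 11: I4 reads
cycle 17: I4 exec-done
cycle 18: I4 writes R1
cycle 19: I5 issues→MUL
cycle 20: I5 reads · I6 issues→ADD
cycle 21: I7 issues→SHIFT
cycle 26: I5 exec-done
cycle 27: I5 writes R1
cycle 28: I6 reads · I7 reads
cycle 29: I7 exec-done
cycle 30: I6 exec-done · I7 writes R0
cycle 31: I6 writes R4

cycle = 30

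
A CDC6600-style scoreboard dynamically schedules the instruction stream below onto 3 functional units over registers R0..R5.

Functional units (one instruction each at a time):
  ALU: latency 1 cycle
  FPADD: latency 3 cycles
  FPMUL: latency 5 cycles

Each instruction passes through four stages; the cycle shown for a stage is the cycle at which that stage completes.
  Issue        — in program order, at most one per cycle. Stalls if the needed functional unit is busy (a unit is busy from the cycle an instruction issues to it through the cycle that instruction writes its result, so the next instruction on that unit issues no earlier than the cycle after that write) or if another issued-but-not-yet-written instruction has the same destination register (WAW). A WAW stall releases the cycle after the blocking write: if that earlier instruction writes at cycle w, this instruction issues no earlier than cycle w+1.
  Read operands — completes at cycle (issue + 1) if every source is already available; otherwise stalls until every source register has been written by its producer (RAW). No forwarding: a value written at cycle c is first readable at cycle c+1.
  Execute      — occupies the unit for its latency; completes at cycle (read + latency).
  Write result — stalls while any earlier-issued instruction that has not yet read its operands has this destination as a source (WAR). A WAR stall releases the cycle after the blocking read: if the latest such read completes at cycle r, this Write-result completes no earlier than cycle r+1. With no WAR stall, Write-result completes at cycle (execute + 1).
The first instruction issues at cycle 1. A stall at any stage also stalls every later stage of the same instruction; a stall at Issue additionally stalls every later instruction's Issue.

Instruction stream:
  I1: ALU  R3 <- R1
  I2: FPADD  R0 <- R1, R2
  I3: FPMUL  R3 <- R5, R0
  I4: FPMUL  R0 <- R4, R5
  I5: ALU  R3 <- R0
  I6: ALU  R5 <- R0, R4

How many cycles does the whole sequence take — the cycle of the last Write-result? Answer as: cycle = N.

cycle = 29

I1 -> (1, 2, 3, 4)
I2 -> (2, 3, 6, 7)
I3 -> (5, 8, 13, 14)  // WAW R3: wait I1 write@4, RAW R0: wait I2 write@7
I4 -> (15, 16, 21, 22)  // struct: FPMUL busy until I3 writes@14
I5 -> (16, 23, 24, 25)  // RAW R0: wait I4 write@22
I6 -> (26, 27, 28, 29)  // struct: ALU busy until I5 writes@25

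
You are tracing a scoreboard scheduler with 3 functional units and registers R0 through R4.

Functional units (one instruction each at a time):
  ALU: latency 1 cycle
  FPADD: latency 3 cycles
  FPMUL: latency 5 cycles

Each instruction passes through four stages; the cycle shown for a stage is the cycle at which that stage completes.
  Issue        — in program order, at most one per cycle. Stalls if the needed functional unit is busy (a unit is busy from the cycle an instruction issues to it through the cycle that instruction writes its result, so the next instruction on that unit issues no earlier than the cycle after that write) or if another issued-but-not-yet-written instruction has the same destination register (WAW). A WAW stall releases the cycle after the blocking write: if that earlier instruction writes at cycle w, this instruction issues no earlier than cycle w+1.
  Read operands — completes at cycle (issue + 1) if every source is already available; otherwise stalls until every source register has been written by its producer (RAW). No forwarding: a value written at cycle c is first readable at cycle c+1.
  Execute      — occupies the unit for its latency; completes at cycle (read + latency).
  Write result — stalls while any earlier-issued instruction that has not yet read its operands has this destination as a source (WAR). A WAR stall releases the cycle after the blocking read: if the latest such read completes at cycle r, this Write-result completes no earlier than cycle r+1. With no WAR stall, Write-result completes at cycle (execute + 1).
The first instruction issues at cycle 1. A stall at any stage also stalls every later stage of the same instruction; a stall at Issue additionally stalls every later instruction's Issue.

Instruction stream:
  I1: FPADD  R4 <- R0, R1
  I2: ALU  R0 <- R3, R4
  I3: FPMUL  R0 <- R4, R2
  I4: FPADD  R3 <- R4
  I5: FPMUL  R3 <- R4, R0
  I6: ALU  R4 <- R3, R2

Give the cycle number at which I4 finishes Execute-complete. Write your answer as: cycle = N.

[1] I1 issues→FPADD
[2] I1 reads, I2 issues→ALU
[5] I1 exec-done
[6] I1 writes R4
[7] I2 reads
[8] I2 exec-done
[9] I2 writes R0
[10] I3 issues→FPMUL
[11] I3 reads, I4 issues→FPADD
[12] I4 reads
[15] I4 exec-done
[16] I3 exec-done, I4 writes R3
[17] I3 writes R0
[18] I5 issues→FPMUL
[19] I5 reads, I6 issues→ALU
[24] I5 exec-done
[25] I5 writes R3
[26] I6 reads
[27] I6 exec-done
[28] I6 writes R4

cycle = 15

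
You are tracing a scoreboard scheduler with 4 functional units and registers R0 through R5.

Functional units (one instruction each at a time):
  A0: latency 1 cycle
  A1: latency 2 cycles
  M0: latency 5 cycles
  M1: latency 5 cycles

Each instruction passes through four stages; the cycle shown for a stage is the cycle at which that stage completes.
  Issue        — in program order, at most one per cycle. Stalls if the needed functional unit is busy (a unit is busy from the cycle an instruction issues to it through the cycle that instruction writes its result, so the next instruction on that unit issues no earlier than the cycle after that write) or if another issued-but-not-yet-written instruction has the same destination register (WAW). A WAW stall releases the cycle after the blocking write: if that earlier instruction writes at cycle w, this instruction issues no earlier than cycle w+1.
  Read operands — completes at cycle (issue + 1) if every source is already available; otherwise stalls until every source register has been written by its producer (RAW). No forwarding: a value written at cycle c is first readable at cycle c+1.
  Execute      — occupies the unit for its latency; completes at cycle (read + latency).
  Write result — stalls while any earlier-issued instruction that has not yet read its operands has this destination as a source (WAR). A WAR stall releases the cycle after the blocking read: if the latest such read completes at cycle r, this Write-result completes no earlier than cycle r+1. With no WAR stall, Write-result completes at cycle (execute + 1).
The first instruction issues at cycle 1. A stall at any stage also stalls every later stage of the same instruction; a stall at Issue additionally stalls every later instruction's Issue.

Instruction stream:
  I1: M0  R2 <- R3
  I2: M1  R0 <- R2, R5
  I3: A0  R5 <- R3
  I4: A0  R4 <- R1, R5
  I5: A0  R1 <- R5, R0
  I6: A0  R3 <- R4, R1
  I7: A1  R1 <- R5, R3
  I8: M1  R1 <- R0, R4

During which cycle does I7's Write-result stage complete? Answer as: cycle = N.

c1: I1→M0
c2: I1 RO, I2→M1
c3: I3→A0
c4: I3 RO
c5: I3 EX
c7: I1 EX
c8: I1 WR R2
c9: I2 RO
c10: I3 WR R5
c11: I4→A0
c12: I4 RO
c13: I4 EX
c14: I2 EX, I4 WR R4
c15: I2 WR R0, I5→A0
c16: I5 RO
c17: I5 EX
c18: I5 WR R1
c19: I6→A0
c20: I6 RO, I7→A1
c21: I6 EX
c22: I6 WR R3
c23: I7 RO
c25: I7 EX
c26: I7 WR R1
c27: I8→M1
c28: I8 RO
c33: I8 EX
c34: I8 WR R1

cycle = 26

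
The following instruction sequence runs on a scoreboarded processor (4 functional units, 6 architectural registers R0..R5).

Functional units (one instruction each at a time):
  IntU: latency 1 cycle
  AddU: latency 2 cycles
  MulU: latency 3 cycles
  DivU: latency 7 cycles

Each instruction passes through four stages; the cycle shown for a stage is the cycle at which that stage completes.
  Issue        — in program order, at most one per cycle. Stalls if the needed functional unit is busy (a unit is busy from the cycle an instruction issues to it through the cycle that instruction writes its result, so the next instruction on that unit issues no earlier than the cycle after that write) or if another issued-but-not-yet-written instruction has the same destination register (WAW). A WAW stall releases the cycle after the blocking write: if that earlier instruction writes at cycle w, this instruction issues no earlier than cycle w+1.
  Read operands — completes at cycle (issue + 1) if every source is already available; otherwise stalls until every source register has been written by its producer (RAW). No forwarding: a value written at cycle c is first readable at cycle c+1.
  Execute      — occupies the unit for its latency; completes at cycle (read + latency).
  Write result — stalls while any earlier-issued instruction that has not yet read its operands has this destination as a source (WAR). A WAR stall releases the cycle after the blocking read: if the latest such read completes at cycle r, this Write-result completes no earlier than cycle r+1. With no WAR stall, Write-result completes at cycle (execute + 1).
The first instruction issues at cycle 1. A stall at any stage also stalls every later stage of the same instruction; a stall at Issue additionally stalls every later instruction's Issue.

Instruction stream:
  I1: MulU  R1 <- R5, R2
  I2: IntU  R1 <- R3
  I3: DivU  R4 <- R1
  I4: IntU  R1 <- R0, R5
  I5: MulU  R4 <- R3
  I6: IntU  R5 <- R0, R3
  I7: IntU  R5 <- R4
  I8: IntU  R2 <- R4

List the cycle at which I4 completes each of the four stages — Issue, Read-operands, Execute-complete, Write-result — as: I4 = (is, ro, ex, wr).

I1 -> (1, 2, 5, 6)
I2 -> (7, 8, 9, 10)  // WAW R1: wait I1 write@6
I3 -> (8, 11, 18, 19)  // RAW R1: wait I2 write@10
I4 -> (11, 12, 13, 14)  // struct: IntU busy until I2 writes@10
I5 -> (20, 21, 24, 25)  // WAW R4: wait I3 write@19
I6 -> (21, 22, 23, 24)
I7 -> (25, 26, 27, 28)  // struct: IntU busy until I6 writes@24
I8 -> (29, 30, 31, 32)  // struct: IntU busy until I7 writes@28

I4 = (11, 12, 13, 14)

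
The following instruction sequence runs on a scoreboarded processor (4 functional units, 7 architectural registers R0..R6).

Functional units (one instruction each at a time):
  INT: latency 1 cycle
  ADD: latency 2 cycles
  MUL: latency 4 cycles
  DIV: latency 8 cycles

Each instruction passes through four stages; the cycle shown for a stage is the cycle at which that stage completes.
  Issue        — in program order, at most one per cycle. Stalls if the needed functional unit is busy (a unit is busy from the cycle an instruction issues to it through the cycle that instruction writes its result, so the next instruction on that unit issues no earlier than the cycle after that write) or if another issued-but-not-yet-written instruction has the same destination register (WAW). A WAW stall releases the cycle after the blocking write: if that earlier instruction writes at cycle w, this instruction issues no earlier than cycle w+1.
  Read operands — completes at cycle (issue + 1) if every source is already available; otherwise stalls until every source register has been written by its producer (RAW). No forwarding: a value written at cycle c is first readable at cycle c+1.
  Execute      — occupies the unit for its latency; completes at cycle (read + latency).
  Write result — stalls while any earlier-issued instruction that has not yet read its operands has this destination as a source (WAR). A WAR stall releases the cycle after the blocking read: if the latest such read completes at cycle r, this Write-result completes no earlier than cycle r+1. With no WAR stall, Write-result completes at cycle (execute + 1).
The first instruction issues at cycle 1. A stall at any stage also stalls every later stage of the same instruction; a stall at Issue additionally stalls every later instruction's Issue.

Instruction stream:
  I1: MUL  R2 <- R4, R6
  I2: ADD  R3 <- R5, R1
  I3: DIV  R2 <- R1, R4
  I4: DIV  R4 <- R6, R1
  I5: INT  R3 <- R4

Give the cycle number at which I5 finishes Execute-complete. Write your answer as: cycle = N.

c1: I1 issues→MUL
c2: I1 reads; I2 issues→ADD
c3: I2 reads
c5: I2 exec-done
c6: I1 exec-done; I2 writes R3
c7: I1 writes R2
c8: I3 issues→DIV
c9: I3 reads
c17: I3 exec-done
c18: I3 writes R2
c19: I4 issues→DIV
c20: I4 reads; I5 issues→INT
c28: I4 exec-done
c29: I4 writes R4
c30: I5 reads
c31: I5 exec-done
c32: I5 writes R3

cycle = 31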